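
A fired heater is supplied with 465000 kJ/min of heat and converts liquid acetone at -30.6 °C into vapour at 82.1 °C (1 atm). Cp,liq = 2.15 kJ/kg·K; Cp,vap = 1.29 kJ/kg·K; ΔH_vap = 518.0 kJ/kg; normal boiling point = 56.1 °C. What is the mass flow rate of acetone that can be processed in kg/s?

Δh = 2.15×(56.1−-30.6) + 518.0 + 1.29×(82.1−56.1) = 737.94 kJ/kg
Q = 465000 kJ/min = 7750 kJ/s = 7750 kJ/s
ṁ = Q/Δh = 7750 / 737.94 = 10.502 kg/s

ṁ = 10.5 kg/s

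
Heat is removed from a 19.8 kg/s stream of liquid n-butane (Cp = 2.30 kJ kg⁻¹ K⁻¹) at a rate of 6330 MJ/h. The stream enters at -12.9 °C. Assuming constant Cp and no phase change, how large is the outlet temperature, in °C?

Q = 6330 MJ/h = 1758.3 kJ/s
ΔT = Q/(ṁ·Cp) = 1758.3/(19.8×2.30) = 38.611 K
T_out = -12.9 − 38.611 = -51.511 °C

T_out = -51.5 °C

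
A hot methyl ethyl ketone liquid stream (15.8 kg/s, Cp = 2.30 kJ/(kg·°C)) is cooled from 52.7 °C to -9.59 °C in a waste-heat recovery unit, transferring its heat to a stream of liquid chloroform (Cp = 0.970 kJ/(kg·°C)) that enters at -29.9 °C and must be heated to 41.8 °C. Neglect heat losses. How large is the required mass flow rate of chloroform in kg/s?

ṁ_c = 32.5 kg/s

Heat released by hot stream: Q = 15.8 × 2.30 × (52.7 − -9.59) = 2263.6 kJ/s
Energy balance on cold side (adiabatic exchanger): Q = ṁ_c·Cp_c·(T_c,out − T_c,in)
ṁ_c = 2263.6 / [0.970 × (41.8 − -29.9)] = 32.547 kg/s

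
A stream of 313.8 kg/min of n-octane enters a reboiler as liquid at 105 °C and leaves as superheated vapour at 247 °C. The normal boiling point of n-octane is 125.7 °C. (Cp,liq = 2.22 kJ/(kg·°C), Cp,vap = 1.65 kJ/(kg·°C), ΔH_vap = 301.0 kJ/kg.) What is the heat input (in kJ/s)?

liquid 105→125.7 °C: 45.954 kJ/kg
vaporisation at 125.7 °C: 301 kJ/kg
vapour 125.7→247 °C: 200.14 kJ/kg
Δh = 45.954 + 301 + 200.14 = 547.1 kJ/kg
Q = ṁ·Δh = 313.8 kg/min × 547.1 kJ/kg = 171680 kJ/min
|Q| = 2861.3 kW

Q = 2860 kJ/s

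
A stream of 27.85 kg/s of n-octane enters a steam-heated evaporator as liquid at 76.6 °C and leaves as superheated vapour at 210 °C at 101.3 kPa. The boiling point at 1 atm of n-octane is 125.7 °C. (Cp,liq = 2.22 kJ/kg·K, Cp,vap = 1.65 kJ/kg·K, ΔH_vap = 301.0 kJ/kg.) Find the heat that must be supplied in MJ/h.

liquid 76.6→125.7 °C: 109 kJ/kg
vaporisation at 125.7 °C: 301 kJ/kg
vapour 125.7→210 °C: 139.09 kJ/kg
Δh = 109 + 301 + 139.09 = 549.1 kJ/kg
Q = ṁ·Δh = 27.85 kg/s × 549.1 kJ/kg = 15292 kJ/s
|Q| = 15292 kW = 55052 MJ/h

Q = 55100 MJ/h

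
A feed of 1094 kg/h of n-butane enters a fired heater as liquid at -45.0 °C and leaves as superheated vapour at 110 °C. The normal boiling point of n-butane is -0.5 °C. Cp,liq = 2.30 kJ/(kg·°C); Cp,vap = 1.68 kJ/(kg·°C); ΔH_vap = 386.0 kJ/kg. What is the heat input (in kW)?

liquid -45.0→-0.5 °C: 102.35 kJ/kg
vaporisation at -0.5 °C: 386 kJ/kg
vapour -0.5→110 °C: 185.64 kJ/kg
Δh = 102.35 + 386 + 185.64 = 673.99 kJ/kg
Q = ṁ·Δh = 1094 kg/h × 673.99 kJ/kg = 737350 kJ/h
|Q| = 204.82 kW

Q = 205 kW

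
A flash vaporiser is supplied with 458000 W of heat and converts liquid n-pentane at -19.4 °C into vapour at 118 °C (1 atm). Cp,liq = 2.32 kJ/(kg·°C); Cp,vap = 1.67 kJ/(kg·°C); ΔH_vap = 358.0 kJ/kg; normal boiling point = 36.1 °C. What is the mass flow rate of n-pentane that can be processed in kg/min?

ṁ = 44.1 kg/min

Δh = 2.32×(36.1−-19.4) + 358.0 + 1.67×(118−36.1) = 623.53 kJ/kg
Q = 458000 W = 458 kJ/s = 27480 kJ/min
ṁ = Q/Δh = 27480 / 623.53 = 44.071 kg/min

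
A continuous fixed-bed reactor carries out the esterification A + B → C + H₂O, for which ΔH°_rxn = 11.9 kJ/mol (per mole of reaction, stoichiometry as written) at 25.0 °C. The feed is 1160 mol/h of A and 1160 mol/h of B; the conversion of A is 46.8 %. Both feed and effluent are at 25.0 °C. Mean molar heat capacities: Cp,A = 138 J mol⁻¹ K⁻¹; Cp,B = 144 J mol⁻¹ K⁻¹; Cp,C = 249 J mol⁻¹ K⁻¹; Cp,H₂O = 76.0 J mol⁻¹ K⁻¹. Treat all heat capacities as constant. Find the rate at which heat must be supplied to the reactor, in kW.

Extent of reaction ξ = 0.468 × 1160 = 542.88 mol/h
Reaction term: ξ·ΔH°_rxn = 542.88 × 11.9 = 6460.3 kJ/h
Q = ΔH = 6460.3 kJ/h = 1.7945 kW
Heat supplied = 1.7945 kW

Q_in = 1.79 kW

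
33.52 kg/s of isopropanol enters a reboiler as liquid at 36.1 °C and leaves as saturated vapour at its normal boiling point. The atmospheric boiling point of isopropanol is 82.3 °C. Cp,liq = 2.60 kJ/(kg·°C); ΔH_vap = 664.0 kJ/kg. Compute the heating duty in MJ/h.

Q = 94600 MJ/h

liquid 36.1→82.3 °C: 120.12 kJ/kg
vaporisation at 82.3 °C: 664 kJ/kg
Δh = 120.12 + 664 = 784.12 kJ/kg
Q = ṁ·Δh = 33.52 kg/s × 784.12 kJ/kg = 26284 kJ/s
|Q| = 26284 kW = 94621 MJ/h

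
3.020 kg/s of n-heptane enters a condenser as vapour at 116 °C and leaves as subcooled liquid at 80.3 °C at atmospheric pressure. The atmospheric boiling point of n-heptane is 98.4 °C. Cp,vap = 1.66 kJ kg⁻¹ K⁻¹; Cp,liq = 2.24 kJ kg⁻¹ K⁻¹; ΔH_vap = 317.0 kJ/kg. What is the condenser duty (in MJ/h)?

Q_c = 4200 MJ/h

vapour 116→98.4 °C: -29.216 kJ/kg
condensation at 98.4 °C: -317 kJ/kg
liquid 98.4→80.3 °C: -40.544 kJ/kg
Δh = -29.216 + -317 + -40.544 = -386.76 kJ/kg
Q = ṁ·Δh = 3.020 kg/s × -386.76 kJ/kg = -1168 kJ/s
|Q| = 1168 kW = 4204.9 MJ/h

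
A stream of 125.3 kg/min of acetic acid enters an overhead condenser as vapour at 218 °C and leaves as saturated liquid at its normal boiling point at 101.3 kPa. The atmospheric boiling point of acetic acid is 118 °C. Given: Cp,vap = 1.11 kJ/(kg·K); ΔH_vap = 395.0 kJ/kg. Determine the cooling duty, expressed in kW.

vapour 218→118 °C: -111 kJ/kg
condensation at 118 °C: -395 kJ/kg
Δh = -111 + -395 = -506 kJ/kg
Q = ṁ·Δh = 125.3 kg/min × -506 kJ/kg = -63402 kJ/min
|Q| = 1056.7 kW

Q_c = 1060 kW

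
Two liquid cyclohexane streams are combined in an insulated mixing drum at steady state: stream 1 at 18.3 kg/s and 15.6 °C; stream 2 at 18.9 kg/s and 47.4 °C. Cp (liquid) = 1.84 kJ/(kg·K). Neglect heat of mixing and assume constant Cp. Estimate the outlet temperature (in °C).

T_out = 31.8 °C

Energy balance with Q = 0: Σ ṁᵢCp,ᵢ(T_out − Tᵢ) = 0
Σ ṁᵢCp,ᵢTᵢ = 18.3×1.84×15.6 + 18.9×1.84×47.4 = 2173.7
Σ ṁᵢCp,ᵢ = 18.3×1.84 + 18.9×1.84 = 68.448
T_out = 2173.7 / 68.448 = 31.756 °C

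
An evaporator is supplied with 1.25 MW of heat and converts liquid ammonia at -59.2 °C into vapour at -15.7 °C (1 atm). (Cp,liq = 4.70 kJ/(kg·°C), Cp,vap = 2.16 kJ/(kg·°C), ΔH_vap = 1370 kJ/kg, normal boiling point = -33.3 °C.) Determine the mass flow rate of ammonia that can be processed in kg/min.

Δh = 4.70×(-33.3−-59.2) + 1370 + 2.16×(-15.7−-33.3) = 1529.7 kJ/kg
Q = 1.25 MW = 1250 kJ/s = 75000 kJ/min
ṁ = Q/Δh = 75000 / 1529.7 = 49.028 kg/min

ṁ = 49.0 kg/min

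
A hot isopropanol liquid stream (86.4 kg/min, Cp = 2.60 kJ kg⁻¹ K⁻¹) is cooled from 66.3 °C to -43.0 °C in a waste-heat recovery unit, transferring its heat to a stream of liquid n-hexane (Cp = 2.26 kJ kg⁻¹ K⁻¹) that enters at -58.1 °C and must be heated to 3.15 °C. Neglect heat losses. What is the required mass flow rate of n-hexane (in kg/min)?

Heat released by hot stream: Q = 86.4 × 2.60 × (66.3 − -43.0) = 24553 kJ/min
Energy balance on cold side (adiabatic exchanger): Q = ṁ_c·Cp_c·(T_c,out − T_c,in)
ṁ_c = 24553 / [2.26 × (3.15 − -58.1)] = 177.38 kg/min

ṁ_c = 177 kg/min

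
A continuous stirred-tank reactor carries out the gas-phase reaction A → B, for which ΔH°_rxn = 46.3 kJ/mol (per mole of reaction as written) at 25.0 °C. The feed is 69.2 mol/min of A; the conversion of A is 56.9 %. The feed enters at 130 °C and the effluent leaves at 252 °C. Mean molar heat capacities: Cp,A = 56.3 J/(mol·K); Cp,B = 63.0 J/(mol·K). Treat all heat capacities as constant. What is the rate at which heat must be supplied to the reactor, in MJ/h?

Extent of reaction ξ = 0.569 × 69.2 = 39.375 mol/min
Reaction term: ξ·ΔH°_rxn = 39.375 × 46.3 = 1823.1 kJ/min
Sensible, feed 130→25 °C: -409.08 kJ/min
Outlet flows (mol/min): A 29.825, B 39.375
Sensible, products 25→252 °C: 944.27 kJ/min
Q = ΔH = 2358.2 kJ/min = 39.304 kW
Heat supplied = 141.49 MJ/h

Q_in = 141 MJ/h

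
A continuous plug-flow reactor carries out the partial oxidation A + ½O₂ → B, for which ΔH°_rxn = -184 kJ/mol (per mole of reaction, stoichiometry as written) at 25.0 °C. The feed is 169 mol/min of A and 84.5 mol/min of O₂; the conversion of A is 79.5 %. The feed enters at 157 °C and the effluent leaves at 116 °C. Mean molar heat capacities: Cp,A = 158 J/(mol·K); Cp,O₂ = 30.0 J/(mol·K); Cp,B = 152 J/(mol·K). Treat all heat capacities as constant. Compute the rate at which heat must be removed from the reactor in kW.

Q_out = 436 kW

Extent of reaction ξ = 0.795 × 169 = 134.36 mol/min
Reaction term: ξ·ΔH°_rxn = 134.36 × -184 = -24721 kJ/min
Sensible, feed 157→25 °C: -3859.3 kJ/min
Outlet flows (mol/min): A 34.645, O₂ 17.322, B 134.36
Sensible, products 25→116 °C: 2403.8 kJ/min
Q = ΔH = -26177 kJ/min = -436.28 kW
Heat removed = 436.28 kW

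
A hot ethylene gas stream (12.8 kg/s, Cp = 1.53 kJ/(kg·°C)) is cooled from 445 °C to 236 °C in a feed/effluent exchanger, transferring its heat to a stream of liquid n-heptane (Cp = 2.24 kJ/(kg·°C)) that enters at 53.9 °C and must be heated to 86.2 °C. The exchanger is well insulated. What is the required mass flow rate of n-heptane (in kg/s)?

Heat released by hot stream: Q = 12.8 × 1.53 × (445 − 236) = 4093.1 kJ/s
Energy balance on cold side (adiabatic exchanger): Q = ṁ_c·Cp_c·(T_c,out − T_c,in)
ṁ_c = 4093.1 / [2.24 × (86.2 − 53.9)] = 56.571 kg/s

ṁ_c = 56.6 kg/s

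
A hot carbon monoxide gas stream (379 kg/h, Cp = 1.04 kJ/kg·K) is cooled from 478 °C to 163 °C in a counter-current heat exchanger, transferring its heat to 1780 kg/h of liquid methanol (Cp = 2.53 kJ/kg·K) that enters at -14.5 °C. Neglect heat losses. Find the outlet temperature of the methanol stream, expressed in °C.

Heat released by hot stream: Q = 379 × 1.04 × (478 − 163) = 124160 kJ/h
Energy balance on cold side (adiabatic exchanger): Q = ṁ_c·Cp_c·(T_c,out − T_c,in)
T_c,out = -14.5 + 124160/(1780 × 2.53) = 13.07 °C

T_c,out = 13.1 °C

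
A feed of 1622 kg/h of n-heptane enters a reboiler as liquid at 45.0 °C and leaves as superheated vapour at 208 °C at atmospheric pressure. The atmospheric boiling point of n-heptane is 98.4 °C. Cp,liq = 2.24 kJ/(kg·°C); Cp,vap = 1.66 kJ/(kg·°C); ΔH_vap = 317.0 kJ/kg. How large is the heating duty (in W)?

Q = 279000 W

liquid 45.0→98.4 °C: 119.62 kJ/kg
vaporisation at 98.4 °C: 317 kJ/kg
vapour 98.4→208 °C: 181.94 kJ/kg
Δh = 119.62 + 317 + 181.94 = 618.55 kJ/kg
Q = ṁ·Δh = 1622 kg/h × 618.55 kJ/kg = 1.0033e+06 kJ/h
|Q| = 278.69 kW = 278690 W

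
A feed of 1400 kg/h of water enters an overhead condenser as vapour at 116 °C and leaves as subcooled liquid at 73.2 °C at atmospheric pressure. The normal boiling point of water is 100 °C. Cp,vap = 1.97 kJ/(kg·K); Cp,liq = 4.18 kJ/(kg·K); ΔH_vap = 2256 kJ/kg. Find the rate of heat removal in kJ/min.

Q_c = 56000 kJ/min

vapour 116→100 °C: -31.52 kJ/kg
condensation at 100 °C: -2256 kJ/kg
liquid 100→73.2 °C: -112.02 kJ/kg
Δh = -31.52 + -2256 + -112.02 = -2399.5 kJ/kg
Q = ṁ·Δh = 1400 kg/h × -2399.5 kJ/kg = -3.3594e+06 kJ/h
|Q| = 933.16 kW = 55989 kJ/min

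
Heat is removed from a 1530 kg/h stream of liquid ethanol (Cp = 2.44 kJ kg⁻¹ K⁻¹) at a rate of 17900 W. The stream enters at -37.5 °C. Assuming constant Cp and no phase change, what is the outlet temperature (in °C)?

Q = 17900 W = 64440 kJ/h
ΔT = Q/(ṁ·Cp) = 64440/(1530×2.44) = 17.261 K
T_out = -37.5 − 17.261 = -54.761 °C

T_out = -54.8 °C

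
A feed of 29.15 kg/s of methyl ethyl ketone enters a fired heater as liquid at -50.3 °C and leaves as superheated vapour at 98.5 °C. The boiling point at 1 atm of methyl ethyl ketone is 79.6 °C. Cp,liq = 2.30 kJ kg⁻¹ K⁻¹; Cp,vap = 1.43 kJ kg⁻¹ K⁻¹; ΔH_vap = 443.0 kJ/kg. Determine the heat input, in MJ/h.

Q = 80700 MJ/h

liquid -50.3→79.6 °C: 298.77 kJ/kg
vaporisation at 79.6 °C: 443 kJ/kg
vapour 79.6→98.5 °C: 27.027 kJ/kg
Δh = 298.77 + 443 + 27.027 = 768.8 kJ/kg
Q = ṁ·Δh = 29.15 kg/s × 768.8 kJ/kg = 22410 kJ/s
|Q| = 22410 kW = 80678 MJ/h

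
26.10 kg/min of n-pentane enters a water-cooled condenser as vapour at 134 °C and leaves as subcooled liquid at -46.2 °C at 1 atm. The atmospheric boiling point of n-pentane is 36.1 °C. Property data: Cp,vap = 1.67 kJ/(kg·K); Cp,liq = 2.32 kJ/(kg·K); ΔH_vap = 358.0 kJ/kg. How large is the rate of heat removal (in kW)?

vapour 134→36.1 °C: -163.49 kJ/kg
condensation at 36.1 °C: -358 kJ/kg
liquid 36.1→-46.2 °C: -190.94 kJ/kg
Δh = -163.49 + -358 + -190.94 = -712.43 kJ/kg
Q = ṁ·Δh = 26.10 kg/min × -712.43 kJ/kg = -18594 kJ/min
|Q| = 309.91 kW

Q_c = 310 kW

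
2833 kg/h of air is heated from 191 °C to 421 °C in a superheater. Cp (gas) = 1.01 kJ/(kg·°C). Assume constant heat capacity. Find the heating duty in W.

Q = ṁ·Cp·ΔT = 2833 × 1.01 × (421 − 191) = 658110 kJ/h
Converting: 658110 / 3600 s = 182.81 kW
Heating duty = 182810 W

Q = 183000 W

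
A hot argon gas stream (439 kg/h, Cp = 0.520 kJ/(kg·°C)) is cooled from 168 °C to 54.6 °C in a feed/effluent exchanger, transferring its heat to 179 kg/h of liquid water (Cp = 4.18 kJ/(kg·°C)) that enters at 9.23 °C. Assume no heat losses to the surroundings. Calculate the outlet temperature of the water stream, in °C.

T_c,out = 43.8 °C

Heat released by hot stream: Q = 439 × 0.520 × (168 − 54.6) = 25887 kJ/h
Energy balance on cold side (adiabatic exchanger): Q = ṁ_c·Cp_c·(T_c,out − T_c,in)
T_c,out = 9.23 + 25887/(179 × 4.18) = 43.828 °C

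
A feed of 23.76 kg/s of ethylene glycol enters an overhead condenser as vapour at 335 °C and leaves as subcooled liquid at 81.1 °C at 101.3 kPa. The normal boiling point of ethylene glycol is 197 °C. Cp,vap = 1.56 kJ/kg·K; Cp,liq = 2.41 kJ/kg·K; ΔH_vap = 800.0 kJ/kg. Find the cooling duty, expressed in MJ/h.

vapour 335→197 °C: -215.28 kJ/kg
condensation at 197 °C: -800 kJ/kg
liquid 197→81.1 °C: -279.32 kJ/kg
Δh = -215.28 + -800 + -279.32 = -1294.6 kJ/kg
Q = ṁ·Δh = 23.76 kg/s × -1294.6 kJ/kg = -30760 kJ/s
|Q| = 30760 kW = 110730 MJ/h

Q_c = 111000 MJ/h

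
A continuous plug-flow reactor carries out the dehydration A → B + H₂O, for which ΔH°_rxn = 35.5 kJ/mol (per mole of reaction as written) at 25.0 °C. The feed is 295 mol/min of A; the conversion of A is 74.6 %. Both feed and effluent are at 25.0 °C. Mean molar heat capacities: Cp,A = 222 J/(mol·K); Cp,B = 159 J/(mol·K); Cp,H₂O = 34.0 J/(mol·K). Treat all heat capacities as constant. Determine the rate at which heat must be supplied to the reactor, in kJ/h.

Extent of reaction ξ = 0.746 × 295 = 220.07 mol/min
Reaction term: ξ·ΔH°_rxn = 220.07 × 35.5 = 7812.5 kJ/min
Q = ΔH = 7812.5 kJ/min = 130.21 kW
Heat supplied = 468750 kJ/h

Q_in = 469000 kJ/h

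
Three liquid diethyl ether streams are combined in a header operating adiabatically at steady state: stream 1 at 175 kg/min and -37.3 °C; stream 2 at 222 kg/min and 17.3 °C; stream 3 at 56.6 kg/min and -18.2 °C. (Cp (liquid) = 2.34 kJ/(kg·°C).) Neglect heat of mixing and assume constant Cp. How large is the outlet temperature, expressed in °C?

No heat crosses the boundary, so H_out = H_in.
T_out = Σ ṁᵢCp,ᵢTᵢ / Σ ṁᵢCp,ᵢ
      = -8697.8 / 1061.4 = -8.1945 °C

T_out = -8.19 °C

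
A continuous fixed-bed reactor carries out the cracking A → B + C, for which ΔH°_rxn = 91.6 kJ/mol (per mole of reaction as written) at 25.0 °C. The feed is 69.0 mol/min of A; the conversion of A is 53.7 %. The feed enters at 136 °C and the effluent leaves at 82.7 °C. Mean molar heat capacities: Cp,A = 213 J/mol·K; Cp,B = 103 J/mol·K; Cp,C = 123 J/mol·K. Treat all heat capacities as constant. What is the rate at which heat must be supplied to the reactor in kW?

Extent of reaction ξ = 0.537 × 69.0 = 37.053 mol/min
Reaction term: ξ·ΔH°_rxn = 37.053 × 91.6 = 3394.1 kJ/min
Sensible, feed 136→25 °C: -1631.4 kJ/min
Outlet flows (mol/min): A 31.947, B 37.053, C 37.053
Sensible, products 25→82.7 °C: 875.81 kJ/min
Q = ΔH = 2638.5 kJ/min = 43.975 kW
Heat supplied = 43.975 kW

Q_in = 44.0 kW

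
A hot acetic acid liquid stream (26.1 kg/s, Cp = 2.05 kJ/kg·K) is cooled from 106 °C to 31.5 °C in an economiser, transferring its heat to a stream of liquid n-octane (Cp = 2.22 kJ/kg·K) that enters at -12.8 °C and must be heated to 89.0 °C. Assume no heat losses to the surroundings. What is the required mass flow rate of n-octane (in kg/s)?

ṁ_c = 17.6 kg/s

Heat released by hot stream: Q = 26.1 × 2.05 × (106 − 31.5) = 3986.1 kJ/s
Energy balance on cold side (adiabatic exchanger): Q = ṁ_c·Cp_c·(T_c,out − T_c,in)
ṁ_c = 3986.1 / [2.22 × (89.0 − -12.8)] = 17.638 kg/s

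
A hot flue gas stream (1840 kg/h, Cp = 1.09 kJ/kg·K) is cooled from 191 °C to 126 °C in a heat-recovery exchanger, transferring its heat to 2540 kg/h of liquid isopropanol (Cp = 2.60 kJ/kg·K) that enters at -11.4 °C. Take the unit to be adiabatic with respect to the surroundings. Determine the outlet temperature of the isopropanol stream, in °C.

T_c,out = 8.34 °C

Heat released by hot stream: Q = 1840 × 1.09 × (191 − 126) = 130360 kJ/h
Energy balance on cold side (adiabatic exchanger): Q = ṁ_c·Cp_c·(T_c,out − T_c,in)
T_c,out = -11.4 + 130360/(2540 × 2.60) = 8.3402 °C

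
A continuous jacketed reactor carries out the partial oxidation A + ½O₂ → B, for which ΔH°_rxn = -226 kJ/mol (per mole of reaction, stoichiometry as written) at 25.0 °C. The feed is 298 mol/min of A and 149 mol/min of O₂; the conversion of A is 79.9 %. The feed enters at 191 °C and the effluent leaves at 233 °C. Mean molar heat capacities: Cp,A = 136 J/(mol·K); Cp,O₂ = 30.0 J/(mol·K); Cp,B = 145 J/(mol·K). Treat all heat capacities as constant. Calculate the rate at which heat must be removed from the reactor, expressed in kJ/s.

Q_out = 870 kJ/s

Extent of reaction ξ = 0.799 × 298 = 238.1 mol/min
Reaction term: ξ·ΔH°_rxn = 238.1 × -226 = -53811 kJ/min
Sensible, feed 191→25 °C: -7469.7 kJ/min
Outlet flows (mol/min): A 59.898, O₂ 29.949, B 238.1
Sensible, products 25→233 °C: 9062.4 kJ/min
Q = ΔH = -52218 kJ/min = -870.3 kW
Heat removed = 870.3 kJ/s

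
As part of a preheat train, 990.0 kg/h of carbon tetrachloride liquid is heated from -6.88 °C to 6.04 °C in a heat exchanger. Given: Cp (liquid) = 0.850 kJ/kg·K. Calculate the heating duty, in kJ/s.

Q = ṁ·Cp·ΔT = 990.0 × 0.850 × (6.04 − -6.88) = 10872 kJ/h
Converting: 10872 / 3600 s = 3.02 kW

Q = 3.02 kJ/s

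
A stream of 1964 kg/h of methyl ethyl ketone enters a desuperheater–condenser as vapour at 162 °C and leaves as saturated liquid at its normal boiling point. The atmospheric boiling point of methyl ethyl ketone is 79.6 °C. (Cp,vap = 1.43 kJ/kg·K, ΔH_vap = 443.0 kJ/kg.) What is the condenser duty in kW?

vapour 162→79.6 °C: -117.83 kJ/kg
condensation at 79.6 °C: -443 kJ/kg
Δh = -117.83 + -443 = -560.83 kJ/kg
Q = ṁ·Δh = 1964 kg/h × -560.83 kJ/kg = -1.1015e+06 kJ/h
|Q| = 305.97 kW

Q_c = 306 kW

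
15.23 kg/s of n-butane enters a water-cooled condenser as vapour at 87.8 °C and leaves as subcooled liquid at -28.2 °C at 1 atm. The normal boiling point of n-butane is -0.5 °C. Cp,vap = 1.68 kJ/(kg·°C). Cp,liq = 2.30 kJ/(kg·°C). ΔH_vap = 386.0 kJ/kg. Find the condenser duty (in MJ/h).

vapour 87.8→-0.5 °C: -148.34 kJ/kg
condensation at -0.5 °C: -386 kJ/kg
liquid -0.5→-28.2 °C: -63.71 kJ/kg
Δh = -148.34 + -386 + -63.71 = -598.05 kJ/kg
Q = ṁ·Δh = 15.23 kg/s × -598.05 kJ/kg = -9108.4 kJ/s
|Q| = 9108.4 kW = 32790 MJ/h

Q_c = 32800 MJ/h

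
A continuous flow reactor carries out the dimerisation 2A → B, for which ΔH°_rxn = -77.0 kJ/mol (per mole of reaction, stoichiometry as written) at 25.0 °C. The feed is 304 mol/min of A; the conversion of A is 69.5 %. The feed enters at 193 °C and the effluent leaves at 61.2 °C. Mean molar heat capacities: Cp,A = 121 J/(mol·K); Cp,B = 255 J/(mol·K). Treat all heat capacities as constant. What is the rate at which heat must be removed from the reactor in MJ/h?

Q_out = 776 MJ/h

Extent of reaction ξ = 0.695 × 304 / 2 = 105.64 mol/min
Reaction term: ξ·ΔH°_rxn = 105.64 × -77.0 = -8134.3 kJ/min
Sensible, feed 193→25 °C: -6179.7 kJ/min
Outlet flows (mol/min): A 92.72, B 105.64
Sensible, products 25→61.2 °C: 1381.3 kJ/min
Q = ΔH = -12933 kJ/min = -215.54 kW
Heat removed = 775.96 MJ/h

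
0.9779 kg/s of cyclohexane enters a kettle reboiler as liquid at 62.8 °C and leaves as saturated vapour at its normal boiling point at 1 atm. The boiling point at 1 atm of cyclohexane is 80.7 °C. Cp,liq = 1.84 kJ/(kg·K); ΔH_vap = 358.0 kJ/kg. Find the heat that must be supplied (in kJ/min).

Q = 22900 kJ/min

liquid 62.8→80.7 °C: 32.936 kJ/kg
vaporisation at 80.7 °C: 358 kJ/kg
Δh = 32.936 + 358 = 390.94 kJ/kg
Q = ṁ·Δh = 0.9779 kg/s × 390.94 kJ/kg = 382.3 kJ/s
|Q| = 382.3 kW = 22938 kJ/min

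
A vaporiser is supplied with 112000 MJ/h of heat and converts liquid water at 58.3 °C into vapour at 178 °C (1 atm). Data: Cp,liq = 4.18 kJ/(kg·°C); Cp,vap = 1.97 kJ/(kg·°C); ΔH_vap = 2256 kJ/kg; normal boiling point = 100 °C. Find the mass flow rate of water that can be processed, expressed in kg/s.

ṁ = 12.0 kg/s

Δh = 4.18×(100−58.3) + 2256 + 1.97×(178−100) = 2584 kJ/kg
Q = 112000 MJ/h = 31111 kJ/s = 31111 kJ/s
ṁ = Q/Δh = 31111 / 2584 = 12.04 kg/s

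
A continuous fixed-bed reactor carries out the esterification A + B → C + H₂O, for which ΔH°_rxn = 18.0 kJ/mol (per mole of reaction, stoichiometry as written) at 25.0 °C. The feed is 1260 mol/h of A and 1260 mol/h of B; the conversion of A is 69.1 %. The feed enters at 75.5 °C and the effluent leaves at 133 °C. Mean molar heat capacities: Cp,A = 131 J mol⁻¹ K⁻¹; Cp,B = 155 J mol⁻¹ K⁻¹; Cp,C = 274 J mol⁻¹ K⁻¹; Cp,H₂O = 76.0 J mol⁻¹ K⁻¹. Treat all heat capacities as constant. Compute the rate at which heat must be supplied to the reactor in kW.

Extent of reaction ξ = 0.691 × 1260 = 870.66 mol/h
Reaction term: ξ·ΔH°_rxn = 870.66 × 18.0 = 15672 kJ/h
Sensible, feed 75.5→25 °C: -18198 kJ/h
Outlet flows (mol/h): A 389.34, B 389.34, C 870.66, H₂O 870.66
Sensible, products 25→133 °C: 44937 kJ/h
Q = ΔH = 42411 kJ/h = 11.781 kW
Heat supplied = 11.781 kW

Q_in = 11.8 kW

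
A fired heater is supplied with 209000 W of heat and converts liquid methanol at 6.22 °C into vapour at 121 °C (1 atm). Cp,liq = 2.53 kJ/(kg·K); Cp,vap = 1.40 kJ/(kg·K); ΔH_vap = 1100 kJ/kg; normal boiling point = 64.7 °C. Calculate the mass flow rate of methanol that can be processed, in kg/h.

ṁ = 567 kg/h

Δh = 2.53×(64.7−6.22) + 1100 + 1.40×(121−64.7) = 1326.8 kJ/kg
Q = 209000 W = 209 kJ/s = 752400 kJ/h
ṁ = Q/Δh = 752400 / 1326.8 = 567.09 kg/h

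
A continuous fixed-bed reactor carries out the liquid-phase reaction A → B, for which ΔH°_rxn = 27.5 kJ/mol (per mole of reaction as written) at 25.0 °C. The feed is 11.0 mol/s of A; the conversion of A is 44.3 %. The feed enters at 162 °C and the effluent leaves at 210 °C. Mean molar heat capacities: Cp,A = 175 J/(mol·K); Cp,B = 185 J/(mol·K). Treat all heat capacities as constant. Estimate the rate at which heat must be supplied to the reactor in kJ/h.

Extent of reaction ξ = 0.443 × 11.0 = 4.873 mol/s
Reaction term: ξ·ΔH°_rxn = 4.873 × 27.5 = 134.01 kJ/s
Sensible, feed 162→25 °C: -263.73 kJ/s
Outlet flows (mol/s): A 6.127, B 4.873
Sensible, products 25→210 °C: 365.14 kJ/s
Q = ΔH = 235.42 kJ/s = 235.42 kW
Heat supplied = 847520 kJ/h

Q_in = 848000 kJ/h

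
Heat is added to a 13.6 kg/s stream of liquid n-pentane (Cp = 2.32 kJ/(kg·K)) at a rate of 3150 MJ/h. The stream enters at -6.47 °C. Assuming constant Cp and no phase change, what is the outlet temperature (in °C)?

T_out = 21.3 °C

Q = 3150 MJ/h = 875 kJ/s
ΔT = Q/(ṁ·Cp) = 875/(13.6×2.32) = 27.732 K
T_out = -6.47 + 27.732 = 21.262 °C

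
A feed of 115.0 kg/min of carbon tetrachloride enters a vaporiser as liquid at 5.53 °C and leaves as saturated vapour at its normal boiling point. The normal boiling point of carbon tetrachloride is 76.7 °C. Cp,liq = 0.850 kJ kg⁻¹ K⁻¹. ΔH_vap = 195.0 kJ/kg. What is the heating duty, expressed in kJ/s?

Q = 490 kJ/s

liquid 5.53→76.7 °C: 60.495 kJ/kg
vaporisation at 76.7 °C: 195 kJ/kg
Δh = 60.495 + 195 = 255.49 kJ/kg
Q = ṁ·Δh = 115.0 kg/min × 255.49 kJ/kg = 29382 kJ/min
|Q| = 489.7 kW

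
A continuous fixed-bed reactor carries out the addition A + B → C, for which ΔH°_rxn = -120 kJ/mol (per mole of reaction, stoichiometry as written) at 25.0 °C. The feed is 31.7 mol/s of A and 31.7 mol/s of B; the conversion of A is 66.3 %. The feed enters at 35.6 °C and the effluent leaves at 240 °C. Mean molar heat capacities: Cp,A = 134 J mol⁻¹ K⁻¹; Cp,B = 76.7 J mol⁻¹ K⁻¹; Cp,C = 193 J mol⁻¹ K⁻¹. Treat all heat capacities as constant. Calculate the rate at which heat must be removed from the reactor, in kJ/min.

Extent of reaction ξ = 0.663 × 31.7 = 21.017 mol/s
Reaction term: ξ·ΔH°_rxn = 21.017 × -120 = -2522.1 kJ/s
Sensible, feed 35.6→25 °C: -70.799 kJ/s
Outlet flows (mol/s): A 10.683, B 10.683, C 21.017
Sensible, products 25→240 °C: 1356 kJ/s
Q = ΔH = -1236.8 kJ/s = -1236.8 kW
Heat removed = 74208 kJ/min

Q_out = 74200 kJ/min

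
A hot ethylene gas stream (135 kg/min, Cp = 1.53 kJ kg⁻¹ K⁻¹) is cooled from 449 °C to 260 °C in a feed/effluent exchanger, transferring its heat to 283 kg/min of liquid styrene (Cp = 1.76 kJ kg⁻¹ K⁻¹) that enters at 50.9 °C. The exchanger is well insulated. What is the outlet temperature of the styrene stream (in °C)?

Heat released by hot stream: Q = 135 × 1.53 × (449 − 260) = 39038 kJ/min
Energy balance on cold side (adiabatic exchanger): Q = ṁ_c·Cp_c·(T_c,out − T_c,in)
T_c,out = 50.9 + 39038/(283 × 1.76) = 129.28 °C

T_c,out = 129 °C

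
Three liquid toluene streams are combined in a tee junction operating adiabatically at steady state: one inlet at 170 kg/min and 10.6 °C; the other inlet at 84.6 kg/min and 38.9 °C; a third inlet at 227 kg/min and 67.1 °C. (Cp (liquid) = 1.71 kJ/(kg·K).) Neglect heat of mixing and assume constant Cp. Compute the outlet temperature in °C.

No heat crosses the boundary, so H_out = H_in.
Σ ṁᵢCp,ᵢTᵢ = 170×1.71×10.6 + 84.6×1.71×38.9 + 227×1.71×67.1 = 34755
Σ ṁᵢCp,ᵢ = 170×1.71 + 84.6×1.71 + 227×1.71 = 823.54
T_out = 34755 / 823.54 = 42.202 °C

T_out = 42.2 °C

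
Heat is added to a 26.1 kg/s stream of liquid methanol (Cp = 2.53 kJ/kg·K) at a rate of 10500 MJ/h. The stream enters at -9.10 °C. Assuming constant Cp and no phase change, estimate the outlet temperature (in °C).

T_out = 35.1 °C

Q = 10500 MJ/h = 2916.7 kJ/s
ΔT = Q/(ṁ·Cp) = 2916.7/(26.1×2.53) = 44.17 K
T_out = -9.10 + 44.17 = 35.07 °C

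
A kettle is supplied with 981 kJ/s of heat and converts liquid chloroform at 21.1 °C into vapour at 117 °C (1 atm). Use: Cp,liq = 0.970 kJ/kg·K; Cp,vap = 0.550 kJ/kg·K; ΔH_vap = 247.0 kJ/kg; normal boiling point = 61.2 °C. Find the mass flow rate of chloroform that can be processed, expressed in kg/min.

Δh = 0.970×(61.2−21.1) + 247.0 + 0.550×(117−61.2) = 316.59 kJ/kg
Q = 981 kJ/s = 981 kJ/s = 58860 kJ/min
ṁ = Q/Δh = 58860 / 316.59 = 185.92 kg/min

ṁ = 186 kg/min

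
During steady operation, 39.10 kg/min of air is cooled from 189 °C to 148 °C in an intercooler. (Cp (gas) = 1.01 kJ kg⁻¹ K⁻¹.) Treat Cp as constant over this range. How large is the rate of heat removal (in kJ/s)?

Q_c = 27.0 kJ/s

Q = ṁ·Cp·ΔT = 39.10 × 1.01 × (148 − 189) = -1619.1 kJ/min
Converting: 1619.1 / 60 s = 26.986 kW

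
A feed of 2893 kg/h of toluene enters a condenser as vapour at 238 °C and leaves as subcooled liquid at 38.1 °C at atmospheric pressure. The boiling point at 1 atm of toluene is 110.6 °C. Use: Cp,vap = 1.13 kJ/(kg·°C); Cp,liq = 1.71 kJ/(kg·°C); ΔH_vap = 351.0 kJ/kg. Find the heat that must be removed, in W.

vapour 238→110.6 °C: -143.96 kJ/kg
condensation at 110.6 °C: -351 kJ/kg
liquid 110.6→38.1 °C: -123.97 kJ/kg
Δh = -143.96 + -351 + -123.97 = -618.94 kJ/kg
Q = ṁ·Δh = 2893 kg/h × -618.94 kJ/kg = -1.7906e+06 kJ/h
|Q| = 497.38 kW = 497380 W

Q_c = 497000 W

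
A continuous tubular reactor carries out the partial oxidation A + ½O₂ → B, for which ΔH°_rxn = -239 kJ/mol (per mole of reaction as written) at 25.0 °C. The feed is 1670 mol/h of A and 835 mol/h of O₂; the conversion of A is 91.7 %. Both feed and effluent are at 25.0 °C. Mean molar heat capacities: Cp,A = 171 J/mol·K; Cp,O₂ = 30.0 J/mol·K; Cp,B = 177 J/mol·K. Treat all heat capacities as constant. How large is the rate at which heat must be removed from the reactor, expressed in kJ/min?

Q_out = 6100 kJ/min

Extent of reaction ξ = 0.917 × 1670 = 1531.4 mol/h
Reaction term: ξ·ΔH°_rxn = 1531.4 × -239 = -366000 kJ/h
Q = ΔH = -366000 kJ/h = -101.67 kW
Heat removed = 6100 kJ/min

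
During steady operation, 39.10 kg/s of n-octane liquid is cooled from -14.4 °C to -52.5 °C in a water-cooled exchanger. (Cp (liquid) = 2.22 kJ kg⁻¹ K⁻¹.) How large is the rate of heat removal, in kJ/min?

Q = ṁ·Cp·ΔT = 39.10 × 2.22 × (-52.5 − -14.4) = -3307.2 kJ/s
Cooling duty = 198430 kJ/min

Q_c = 198000 kJ/min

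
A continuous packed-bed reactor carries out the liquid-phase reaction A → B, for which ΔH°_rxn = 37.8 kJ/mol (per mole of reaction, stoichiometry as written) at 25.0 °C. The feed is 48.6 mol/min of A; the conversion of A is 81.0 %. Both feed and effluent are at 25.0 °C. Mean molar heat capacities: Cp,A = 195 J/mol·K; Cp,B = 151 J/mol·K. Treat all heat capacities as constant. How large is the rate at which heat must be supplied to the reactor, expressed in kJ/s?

Q_in = 24.8 kJ/s

Extent of reaction ξ = 0.810 × 48.6 = 39.366 mol/min
Reaction term: ξ·ΔH°_rxn = 39.366 × 37.8 = 1488 kJ/min
Q = ΔH = 1488 kJ/min = 24.801 kW
Heat supplied = 24.801 kJ/s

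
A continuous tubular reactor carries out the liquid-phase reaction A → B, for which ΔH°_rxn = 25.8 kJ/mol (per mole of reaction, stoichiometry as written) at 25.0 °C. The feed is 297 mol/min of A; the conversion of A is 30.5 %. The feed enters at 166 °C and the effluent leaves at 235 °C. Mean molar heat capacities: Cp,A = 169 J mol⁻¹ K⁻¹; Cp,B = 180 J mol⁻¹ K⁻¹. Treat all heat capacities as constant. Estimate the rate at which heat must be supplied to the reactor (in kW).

Q_in = 100 kW

Extent of reaction ξ = 0.305 × 297 = 90.585 mol/min
Reaction term: ξ·ΔH°_rxn = 90.585 × 25.8 = 2337.1 kJ/min
Sensible, feed 166→25 °C: -7077.2 kJ/min
Outlet flows (mol/min): A 206.42, B 90.585
Sensible, products 25→235 °C: 10750 kJ/min
Q = ΔH = 6009.7 kJ/min = 100.16 kW
Heat supplied = 100.16 kW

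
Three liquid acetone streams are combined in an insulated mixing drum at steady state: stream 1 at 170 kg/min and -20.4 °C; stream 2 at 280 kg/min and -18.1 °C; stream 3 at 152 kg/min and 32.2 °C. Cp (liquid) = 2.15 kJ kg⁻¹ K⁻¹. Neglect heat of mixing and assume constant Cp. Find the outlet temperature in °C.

T_out = -6.05 °C

Adiabatic, steady state ⇒ Σ ṁᵢCp,ᵢ(T_out − Tᵢ) = 0
Σ ṁᵢCp,ᵢTᵢ = 170×2.15×-20.4 + 280×2.15×-18.1 + 152×2.15×32.2 = -7829.4
Σ ṁᵢCp,ᵢ = 170×2.15 + 280×2.15 + 152×2.15 = 1294.3
T_out = -7829.4 / 1294.3 = -6.0492 °C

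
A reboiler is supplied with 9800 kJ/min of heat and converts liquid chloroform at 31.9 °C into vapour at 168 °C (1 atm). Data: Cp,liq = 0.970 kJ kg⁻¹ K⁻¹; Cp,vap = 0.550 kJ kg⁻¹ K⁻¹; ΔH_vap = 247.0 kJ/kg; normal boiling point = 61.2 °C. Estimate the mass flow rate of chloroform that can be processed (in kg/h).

ṁ = 1760 kg/h

Δh = 0.970×(61.2−31.9) + 247.0 + 0.550×(168−61.2) = 334.16 kJ/kg
Q = 9800 kJ/min = 163.33 kJ/s = 588000 kJ/h
ṁ = Q/Δh = 588000 / 334.16 = 1759.6 kg/h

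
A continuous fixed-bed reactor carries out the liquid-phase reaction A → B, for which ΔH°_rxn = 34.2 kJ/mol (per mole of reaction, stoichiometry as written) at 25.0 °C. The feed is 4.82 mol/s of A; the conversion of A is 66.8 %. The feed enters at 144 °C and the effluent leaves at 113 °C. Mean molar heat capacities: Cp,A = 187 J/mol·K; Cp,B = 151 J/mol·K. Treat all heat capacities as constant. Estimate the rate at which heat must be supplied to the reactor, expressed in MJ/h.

Q_in = 259 MJ/h

Extent of reaction ξ = 0.668 × 4.82 = 3.2198 mol/s
Reaction term: ξ·ΔH°_rxn = 3.2198 × 34.2 = 110.12 kJ/s
Sensible, feed 144→25 °C: -107.26 kJ/s
Outlet flows (mol/s): A 1.6002, B 3.2198
Sensible, products 25→113 °C: 69.118 kJ/s
Q = ΔH = 71.974 kJ/s = 71.974 kW
Heat supplied = 259.11 MJ/h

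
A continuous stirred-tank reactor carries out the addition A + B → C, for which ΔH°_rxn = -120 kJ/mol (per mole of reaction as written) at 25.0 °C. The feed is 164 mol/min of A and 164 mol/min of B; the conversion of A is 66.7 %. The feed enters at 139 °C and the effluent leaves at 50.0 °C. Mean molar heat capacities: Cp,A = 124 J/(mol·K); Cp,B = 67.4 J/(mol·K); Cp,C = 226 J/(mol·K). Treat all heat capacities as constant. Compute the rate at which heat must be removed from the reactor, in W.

Q_out = 264000 W

Extent of reaction ξ = 0.667 × 164 = 109.39 mol/min
Reaction term: ξ·ΔH°_rxn = 109.39 × -120 = -13127 kJ/min
Sensible, feed 139→25 °C: -3578.4 kJ/min
Outlet flows (mol/min): A 54.612, B 54.612, C 109.39
Sensible, products 25→50.0 °C: 879.36 kJ/min
Q = ΔH = -15826 kJ/min = -263.76 kW
Heat removed = 263760 W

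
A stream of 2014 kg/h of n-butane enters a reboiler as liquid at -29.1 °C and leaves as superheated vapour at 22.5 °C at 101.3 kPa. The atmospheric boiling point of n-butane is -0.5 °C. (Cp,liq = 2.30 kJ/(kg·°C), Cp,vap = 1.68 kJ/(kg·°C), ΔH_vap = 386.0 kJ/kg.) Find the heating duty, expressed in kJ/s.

liquid -29.1→-0.5 °C: 65.78 kJ/kg
vaporisation at -0.5 °C: 386 kJ/kg
vapour -0.5→22.5 °C: 38.64 kJ/kg
Δh = 65.78 + 386 + 38.64 = 490.42 kJ/kg
Q = ṁ·Δh = 2014 kg/h × 490.42 kJ/kg = 987710 kJ/h
|Q| = 274.36 kW

Q = 274 kJ/s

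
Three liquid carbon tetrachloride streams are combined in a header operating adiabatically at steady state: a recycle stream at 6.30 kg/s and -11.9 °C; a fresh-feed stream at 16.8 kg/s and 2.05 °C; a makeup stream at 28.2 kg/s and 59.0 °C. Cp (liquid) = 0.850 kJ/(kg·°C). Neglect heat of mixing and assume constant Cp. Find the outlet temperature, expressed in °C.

Adiabatic, steady state ⇒ Σ ṁᵢCp,ᵢ(T_out − Tᵢ) = 0
Σ ṁᵢCp,ᵢTᵢ = 6.30×0.850×-11.9 + 16.8×0.850×2.05 + 28.2×0.850×59.0 = 1379.8
Σ ṁᵢCp,ᵢ = 6.30×0.850 + 16.8×0.850 + 28.2×0.850 = 43.605
T_out = 1379.8 / 43.605 = 31.643 °C

T_out = 31.6 °C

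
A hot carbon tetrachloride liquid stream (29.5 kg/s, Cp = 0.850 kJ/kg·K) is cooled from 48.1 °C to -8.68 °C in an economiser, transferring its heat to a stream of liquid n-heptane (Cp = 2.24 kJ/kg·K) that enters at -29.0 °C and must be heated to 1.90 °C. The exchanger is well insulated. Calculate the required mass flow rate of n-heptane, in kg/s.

ṁ_c = 20.6 kg/s

Heat released by hot stream: Q = 29.5 × 0.850 × (48.1 − -8.68) = 1423.8 kJ/s
Energy balance on cold side (adiabatic exchanger): Q = ṁ_c·Cp_c·(T_c,out − T_c,in)
ṁ_c = 1423.8 / [2.24 × (1.90 − -29.0)] = 20.57 kg/s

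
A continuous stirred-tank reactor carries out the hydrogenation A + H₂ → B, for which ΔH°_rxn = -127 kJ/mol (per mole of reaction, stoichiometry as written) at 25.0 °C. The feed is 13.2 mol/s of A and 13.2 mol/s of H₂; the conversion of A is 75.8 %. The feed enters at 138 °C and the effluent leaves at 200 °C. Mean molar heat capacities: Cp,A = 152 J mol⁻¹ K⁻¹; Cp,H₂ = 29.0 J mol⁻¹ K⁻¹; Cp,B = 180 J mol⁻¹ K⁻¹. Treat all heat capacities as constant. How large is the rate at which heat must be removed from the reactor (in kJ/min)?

Q_out = 67500 kJ/min

Extent of reaction ξ = 0.758 × 13.2 = 10.006 mol/s
Reaction term: ξ·ΔH°_rxn = 10.006 × -127 = -1270.7 kJ/s
Sensible, feed 138→25 °C: -269.98 kJ/s
Outlet flows (mol/s): A 3.1944, H₂ 3.1944, B 10.006
Sensible, products 25→200 °C: 416.36 kJ/s
Q = ΔH = -1124.3 kJ/s = -1124.3 kW
Heat removed = 67460 kJ/min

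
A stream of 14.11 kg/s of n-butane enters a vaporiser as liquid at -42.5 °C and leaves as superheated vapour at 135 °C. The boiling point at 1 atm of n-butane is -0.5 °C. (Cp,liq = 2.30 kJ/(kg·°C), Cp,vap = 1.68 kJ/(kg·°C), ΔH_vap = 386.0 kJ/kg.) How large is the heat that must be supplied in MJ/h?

liquid -42.5→-0.5 °C: 96.6 kJ/kg
vaporisation at -0.5 °C: 386 kJ/kg
vapour -0.5→135 °C: 227.64 kJ/kg
Δh = 96.6 + 386 + 227.64 = 710.24 kJ/kg
Q = ṁ·Δh = 14.11 kg/s × 710.24 kJ/kg = 10021 kJ/s
|Q| = 10021 kW = 36077 MJ/h

Q = 36100 MJ/h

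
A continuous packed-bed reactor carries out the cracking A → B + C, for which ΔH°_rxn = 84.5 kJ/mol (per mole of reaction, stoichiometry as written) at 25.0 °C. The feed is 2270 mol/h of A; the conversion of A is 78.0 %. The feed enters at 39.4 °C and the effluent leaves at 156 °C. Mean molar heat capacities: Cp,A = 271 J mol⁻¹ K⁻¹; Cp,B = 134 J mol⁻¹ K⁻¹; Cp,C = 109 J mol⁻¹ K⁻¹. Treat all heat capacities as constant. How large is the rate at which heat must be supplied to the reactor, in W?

Q_in = 59700 W

Extent of reaction ξ = 0.780 × 2270 = 1770.6 mol/h
Reaction term: ξ·ΔH°_rxn = 1770.6 × 84.5 = 149620 kJ/h
Sensible, feed 39.4→25 °C: -8858.4 kJ/h
Outlet flows (mol/h): A 499.4, B 1770.6, C 1770.6
Sensible, products 25→156 °C: 74093 kJ/h
Q = ΔH = 214850 kJ/h = 59.681 kW
Heat supplied = 59681 W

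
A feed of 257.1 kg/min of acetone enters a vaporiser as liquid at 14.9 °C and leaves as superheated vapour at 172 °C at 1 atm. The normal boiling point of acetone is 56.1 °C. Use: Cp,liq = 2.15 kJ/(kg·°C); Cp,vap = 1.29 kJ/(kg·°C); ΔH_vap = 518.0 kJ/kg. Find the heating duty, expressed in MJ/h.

liquid 14.9→56.1 °C: 88.58 kJ/kg
vaporisation at 56.1 °C: 518 kJ/kg
vapour 56.1→172 °C: 149.51 kJ/kg
Δh = 88.58 + 518 + 149.51 = 756.09 kJ/kg
Q = ṁ·Δh = 257.1 kg/min × 756.09 kJ/kg = 194390 kJ/min
|Q| = 3239.8 kW = 11663 MJ/h

Q = 11700 MJ/h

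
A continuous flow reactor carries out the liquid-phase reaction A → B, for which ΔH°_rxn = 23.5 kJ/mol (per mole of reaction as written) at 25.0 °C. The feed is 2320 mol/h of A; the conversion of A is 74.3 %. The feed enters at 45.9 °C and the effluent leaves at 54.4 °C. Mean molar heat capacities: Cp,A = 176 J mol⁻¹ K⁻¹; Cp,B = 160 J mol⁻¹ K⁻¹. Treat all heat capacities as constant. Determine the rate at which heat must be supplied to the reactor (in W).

Extent of reaction ξ = 0.743 × 2320 = 1723.8 mol/h
Reaction term: ξ·ΔH°_rxn = 1723.8 × 23.5 = 40508 kJ/h
Sensible, feed 45.9→25 °C: -8533.9 kJ/h
Outlet flows (mol/h): A 596.24, B 1723.8
Sensible, products 25→54.4 °C: 11194 kJ/h
Q = ΔH = 43168 kJ/h = 11.991 kW
Heat supplied = 11991 W

Q_in = 12000 W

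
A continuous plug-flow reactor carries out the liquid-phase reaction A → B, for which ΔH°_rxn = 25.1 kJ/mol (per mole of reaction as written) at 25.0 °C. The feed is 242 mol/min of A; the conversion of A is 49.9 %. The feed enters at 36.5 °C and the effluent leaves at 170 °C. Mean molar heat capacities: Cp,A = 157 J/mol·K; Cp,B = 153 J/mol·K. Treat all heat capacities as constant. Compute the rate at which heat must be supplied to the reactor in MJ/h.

Q_in = 482 MJ/h

Extent of reaction ξ = 0.499 × 242 = 120.76 mol/min
Reaction term: ξ·ΔH°_rxn = 120.76 × 25.1 = 3031 kJ/min
Sensible, feed 36.5→25 °C: -436.93 kJ/min
Outlet flows (mol/min): A 121.24, B 120.76
Sensible, products 25→170 °C: 5439.1 kJ/min
Q = ΔH = 8033.2 kJ/min = 133.89 kW
Heat supplied = 481.99 MJ/h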